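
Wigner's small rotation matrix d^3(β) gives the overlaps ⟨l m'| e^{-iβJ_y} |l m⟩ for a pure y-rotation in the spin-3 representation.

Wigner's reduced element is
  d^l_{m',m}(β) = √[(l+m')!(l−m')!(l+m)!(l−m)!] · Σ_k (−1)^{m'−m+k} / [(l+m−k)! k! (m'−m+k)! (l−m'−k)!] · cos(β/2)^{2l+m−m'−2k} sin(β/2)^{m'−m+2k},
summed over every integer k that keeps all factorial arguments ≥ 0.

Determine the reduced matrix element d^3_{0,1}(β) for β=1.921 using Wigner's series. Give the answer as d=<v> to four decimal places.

d=-0.1673

d^3_{0,1}(β=1.921) via Wigner's sum:
c=cos(1.921/2)=0.573110, s=sin(1.921/2)=0.819478; N=√[6·6·24·2]=41.569219
k∈{1,2,3} keeps every argument non-negative
  k=1: (−1)^0·41.5692/(12)·0.5731^5·0.8195^1 = +0.175517
  k=2: (−1)^1·41.5692/(4)·0.5731^3·0.8195^3 = -1.076561
  k=3: (−1)^2·41.5692/(12)·0.5731^1·0.8195^5 = +0.733696
d^3_{0,1}(1.921) = +0.175517 -1.076561 +0.733696 = -0.167349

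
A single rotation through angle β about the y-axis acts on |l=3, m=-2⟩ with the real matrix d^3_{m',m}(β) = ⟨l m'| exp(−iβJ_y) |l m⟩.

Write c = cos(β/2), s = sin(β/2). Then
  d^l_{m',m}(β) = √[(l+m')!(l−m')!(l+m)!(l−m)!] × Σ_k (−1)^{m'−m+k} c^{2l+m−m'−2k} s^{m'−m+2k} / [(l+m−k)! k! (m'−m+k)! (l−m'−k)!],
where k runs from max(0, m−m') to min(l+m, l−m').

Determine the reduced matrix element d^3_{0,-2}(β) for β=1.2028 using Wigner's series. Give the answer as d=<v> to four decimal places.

d^3_{0,-2}(β=1.2028) via Wigner's sum:
c=cos(1.2028/2)=0.824544, s=sin(1.2028/2)=0.565797; N=√[6·6·1·120]=65.726707
Admissible k: 0..1 (factorial args all ≥0)
  k=0: (−1)^2·65.7267/(12)·0.8245^4·0.5658^2 = +0.810473
  k=1: (−1)^3·65.7267/(12)·0.8245^2·0.5658^4 = -0.381621
d^3_{0,-2}(1.2028) = +0.810473 -0.381621 = +0.428852

d=0.4289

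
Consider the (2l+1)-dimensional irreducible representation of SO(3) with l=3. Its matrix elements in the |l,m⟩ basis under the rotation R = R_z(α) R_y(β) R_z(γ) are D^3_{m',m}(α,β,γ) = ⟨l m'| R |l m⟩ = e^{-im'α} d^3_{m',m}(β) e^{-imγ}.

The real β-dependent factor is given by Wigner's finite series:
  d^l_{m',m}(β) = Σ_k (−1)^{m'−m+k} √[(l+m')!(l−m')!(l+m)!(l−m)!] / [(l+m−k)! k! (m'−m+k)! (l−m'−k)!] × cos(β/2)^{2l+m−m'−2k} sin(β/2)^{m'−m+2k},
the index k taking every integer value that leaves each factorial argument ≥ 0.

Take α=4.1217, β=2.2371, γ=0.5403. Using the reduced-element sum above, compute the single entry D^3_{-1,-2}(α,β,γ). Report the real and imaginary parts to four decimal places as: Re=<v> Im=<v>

Re=0.1594 Im=-0.2989

D^3_{-1,-2}(4.1217,2.2371,0.5403) = e^{-i·-1·4.1217}·d^3_{-1,-2}(2.2371)·e^{-i·-2·0.5403}. Compute d first:
With c≡cos(β/2)=0.436987 and s≡sin(β/2)=0.899468, N=[2·24·1·120]^{1/2}=75.894664
k: max(0,(-2)−(-1))=0 … min(3+(-2),3−(-1))=1
  k=0: (−1)^1·75.8947/(24)·0.4370^5·0.8995^1 = -0.045324
  k=1: (−1)^2·75.8947/(12)·0.4370^3·0.8995^3 = +0.384054
d^3_{-1,-2}(2.2371) = -0.045324 +0.384054 = +0.338730
Phases: e^{-i·(-1)·4.1217}=-0.556933-0.830557i, e^{-i·(-2)·0.5403}=+0.470799+0.882240i ⇒ D=+0.159389-0.298887i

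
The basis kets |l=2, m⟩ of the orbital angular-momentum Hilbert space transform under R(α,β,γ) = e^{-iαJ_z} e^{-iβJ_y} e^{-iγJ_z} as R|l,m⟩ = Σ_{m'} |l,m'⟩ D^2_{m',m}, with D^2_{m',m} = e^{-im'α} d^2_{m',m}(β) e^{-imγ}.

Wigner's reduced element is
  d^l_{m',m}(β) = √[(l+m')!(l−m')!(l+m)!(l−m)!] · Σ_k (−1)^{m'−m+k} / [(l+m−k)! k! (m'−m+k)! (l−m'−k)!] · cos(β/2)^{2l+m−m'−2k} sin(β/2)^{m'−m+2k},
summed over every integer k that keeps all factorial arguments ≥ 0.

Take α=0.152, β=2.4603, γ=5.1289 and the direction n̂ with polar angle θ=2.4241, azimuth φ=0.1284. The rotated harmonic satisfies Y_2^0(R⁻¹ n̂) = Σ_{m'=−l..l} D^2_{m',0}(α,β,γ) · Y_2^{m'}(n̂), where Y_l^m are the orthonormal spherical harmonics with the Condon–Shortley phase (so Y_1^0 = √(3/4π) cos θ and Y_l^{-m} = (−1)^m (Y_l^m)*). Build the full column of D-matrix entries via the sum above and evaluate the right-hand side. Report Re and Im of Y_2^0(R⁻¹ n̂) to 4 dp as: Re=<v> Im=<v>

Need the full column D^2_{m',0} for m'=−2..2 at α=0.152, β=2.4603, γ=5.1289.
cos(β/2)=0.334096, sin(β/2)=0.942539
d^2_{-2,0}: single k=2 term ⇒ +0.242894;  D = +0.231757+0.072708i
d^2_{-1,0}: k∈[1..2] ⇒ +0.086097 -0.685244 = -0.599147;  D = -0.592239-0.090720i
d^2_{0,0}: k∈[0..2] ⇒ +0.012459 -0.396645 +0.789218 = +0.405032;  D = +0.405032+0.000000i
d^2_{1,0}: k∈[0..1] ⇒ -0.086097 +0.685244 = +0.599147;  D = +0.592239-0.090720i
d^2_{2,0}: single k=0 term ⇒ +0.242894;  D = +0.231757-0.072708i
Y_2^{m'}(θ=2.4241,φ=0.1284) and Σ D·Y over m':
  (+0.2318+0.0727i)·(+0.1615-0.0424i)  (-0.5922-0.0907i)·(-0.3796+0.0490i)  (+0.4050+0.0000i)·(+0.2217+0.0000i)  (+0.5922-0.0907i)·(+0.3796+0.0490i)  (+0.2318-0.0727i)·(+0.1615+0.0424i)
Y_2^0(R⁻¹ n̂) = +0.629326+0.000000i

Re=0.6293 Im=0.0000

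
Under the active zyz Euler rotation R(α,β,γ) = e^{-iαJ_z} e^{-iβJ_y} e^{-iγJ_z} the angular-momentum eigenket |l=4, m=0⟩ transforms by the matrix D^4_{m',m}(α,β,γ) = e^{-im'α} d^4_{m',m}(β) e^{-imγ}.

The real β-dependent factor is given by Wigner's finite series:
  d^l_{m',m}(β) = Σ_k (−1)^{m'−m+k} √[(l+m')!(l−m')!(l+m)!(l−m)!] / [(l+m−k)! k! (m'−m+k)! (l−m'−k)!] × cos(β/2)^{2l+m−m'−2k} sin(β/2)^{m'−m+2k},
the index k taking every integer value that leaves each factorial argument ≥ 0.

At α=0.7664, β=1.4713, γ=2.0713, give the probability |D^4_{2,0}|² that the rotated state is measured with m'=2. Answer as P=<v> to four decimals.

Split into d^4_{2,0}(β=1.4713) × two z-phases.
c=cos(1.4713/2)=0.741395, s=sin(1.4713/2)=0.671069; N=√[720·2·24·24]=910.735966
Admissible k: 0..2 (factorial args all ≥0)
  k=0: (−1)^2·910.7360/(96)·0.7414^6·0.6711^2 = +0.709501
  k=1: (−1)^3·910.7360/(36)·0.7414^4·0.6711^4 = -1.550091
  k=2: (−1)^4·910.7360/(96)·0.7414^2·0.6711^6 = +0.476238
d^4_{2,0}(1.4713) = +0.709501 -1.550091 +0.476238 = -0.364352
|D^4_{2,0}|² = |d^4_{2,0}(β)|² = (-0.364352)² = 0.132753 (the z-rotation phases have unit modulus)

P=0.1328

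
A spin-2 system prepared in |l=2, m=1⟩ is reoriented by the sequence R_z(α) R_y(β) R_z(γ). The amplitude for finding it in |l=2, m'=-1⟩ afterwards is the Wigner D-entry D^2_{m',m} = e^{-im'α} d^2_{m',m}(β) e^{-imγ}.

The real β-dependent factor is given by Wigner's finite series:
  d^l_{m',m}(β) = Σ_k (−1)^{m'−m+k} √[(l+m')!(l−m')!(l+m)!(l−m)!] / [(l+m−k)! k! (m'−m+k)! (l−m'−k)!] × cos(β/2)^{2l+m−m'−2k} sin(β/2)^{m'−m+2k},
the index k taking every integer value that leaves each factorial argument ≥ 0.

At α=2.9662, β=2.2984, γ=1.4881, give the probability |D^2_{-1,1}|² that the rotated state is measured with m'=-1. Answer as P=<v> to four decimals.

P=0.0756

Split into d^2_{-1,1}(β=2.2984) × two z-phases.
c=cos(2.2984/2)=0.409218, s=sin(2.2984/2)=0.912437; N=√[1·6·6·1]=6.000000
k: max(0,(1)−(-1))=2 … min(2+(1),2−(-1))=3
  k=2: (−1)^0·6.0000/(2)·0.4092^2·0.9124^2 = +0.418249
  k=3: (−1)^1·6.0000/(6)·0.4092^0·0.9124^4 = -0.693125
d^2_{-1,1}(2.2984) = +0.418249 -0.693125 = -0.274875
|D^2_{-1,1}|² = |d^2_{-1,1}(β)|² = (-0.274875)² = 0.075556 (the z-rotation phases have unit modulus)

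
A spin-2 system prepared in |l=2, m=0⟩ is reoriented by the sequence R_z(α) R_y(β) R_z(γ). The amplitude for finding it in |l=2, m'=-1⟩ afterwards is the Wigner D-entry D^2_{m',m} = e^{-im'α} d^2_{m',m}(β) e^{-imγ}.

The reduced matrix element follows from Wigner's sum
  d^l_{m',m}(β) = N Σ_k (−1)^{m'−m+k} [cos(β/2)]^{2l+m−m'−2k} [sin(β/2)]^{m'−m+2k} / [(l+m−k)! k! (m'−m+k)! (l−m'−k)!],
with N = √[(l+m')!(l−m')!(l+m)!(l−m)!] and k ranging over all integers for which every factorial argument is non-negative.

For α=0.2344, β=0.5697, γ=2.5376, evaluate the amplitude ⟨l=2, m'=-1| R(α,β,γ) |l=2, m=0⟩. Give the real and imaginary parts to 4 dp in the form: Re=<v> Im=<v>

Re=0.5411 Im=0.1292

D^2_{-1,0}(0.2344,0.5697,2.5376) = e^{-i·-1·0.2344}·d^2_{-1,0}(0.5697)·e^{-i·0·2.5376}. Compute d first:
c=cos(0.5697/2)=0.959704, s=sin(0.5697/2)=0.281013; N=√[1·6·2·2]=4.898979
k: max(0,(0)−(-1))=1 … min(2+(0),2−(-1))=2
  k=1: (−1)^0·4.8990/(2)·0.9597^3·0.2810^1 = +0.608435
  k=2: (−1)^1·4.8990/(2)·0.9597^1·0.2810^3 = -0.052167
d^2_{-1,0}(0.5697) = +0.608435 -0.052167 = +0.556269
D = (+0.972654+0.232259i)·(+0.556269)·(+1.000000+0.000000i) = +0.541057+0.129199i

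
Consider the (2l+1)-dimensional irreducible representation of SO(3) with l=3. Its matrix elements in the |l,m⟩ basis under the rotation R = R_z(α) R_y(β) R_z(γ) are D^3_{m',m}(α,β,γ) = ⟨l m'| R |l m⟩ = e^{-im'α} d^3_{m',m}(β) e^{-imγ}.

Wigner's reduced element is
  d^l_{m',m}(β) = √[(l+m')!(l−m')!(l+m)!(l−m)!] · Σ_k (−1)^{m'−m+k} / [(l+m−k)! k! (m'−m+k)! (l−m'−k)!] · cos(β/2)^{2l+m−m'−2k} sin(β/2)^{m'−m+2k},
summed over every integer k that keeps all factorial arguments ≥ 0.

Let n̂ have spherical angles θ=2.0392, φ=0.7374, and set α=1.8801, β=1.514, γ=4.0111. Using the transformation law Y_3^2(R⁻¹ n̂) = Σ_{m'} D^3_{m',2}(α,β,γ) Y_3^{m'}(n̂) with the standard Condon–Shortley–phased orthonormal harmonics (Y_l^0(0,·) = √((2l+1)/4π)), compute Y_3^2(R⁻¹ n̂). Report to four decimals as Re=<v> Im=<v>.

Need the full column D^3_{m',2} for m'=−3..3 at α=1.8801, β=1.514, γ=4.0111.
cos(β/2)=0.726900, sin(β/2)=0.686744
d^3_{-3,2}: single k=5 term ⇒ +0.271972;  D = -0.197193-0.187307i
d^3_{-2,2}: k∈[4..5] ⇒ +0.587622 -0.104898 = +0.482723;  D = -0.210137+0.434585i
d^3_{-1,2}: k∈[3..4] ⇒ +0.786751 -0.351114 = +0.435637;  D = +0.431309+0.061258i
d^3_{0,2}: k∈[2..3] ⇒ +0.721187 -0.643707 = +0.077479;  D = -0.012972-0.076386i
d^3_{1,2}: k∈[1..2] ⇒ +0.440724 -0.786751 = -0.346027;  D = +0.307319-0.159027i
d^3_{2,2}: k∈[0..1] ⇒ +0.147518 -0.658350 = -0.510832;  D = -0.361728-0.360697i
d^3_{3,2}: single k=0 term ⇒ -0.341383;  D = -0.156027+0.303642i
Y_3^{m'}(θ=2.0392,φ=0.7374) and Σ D·Y over m':
  (-0.1972-0.1873i)·(-0.1773-0.2375i)  (-0.2101+0.4346i)·(-0.0352+0.3657i)  (+0.4313+0.0613i)·(+0.0041-0.0037i)  (-0.0130-0.0764i)·(+0.3337+0.0000i)  (+0.3073-0.1590i)·(-0.0041-0.0037i)  (-0.3617-0.3607i)·(-0.0352-0.3657i)  (-0.1560+0.3036i)·(+0.1773-0.2375i)
Y_3^2(R⁻¹ n̂) = -0.239921+0.196456i

Re=-0.2399 Im=0.1965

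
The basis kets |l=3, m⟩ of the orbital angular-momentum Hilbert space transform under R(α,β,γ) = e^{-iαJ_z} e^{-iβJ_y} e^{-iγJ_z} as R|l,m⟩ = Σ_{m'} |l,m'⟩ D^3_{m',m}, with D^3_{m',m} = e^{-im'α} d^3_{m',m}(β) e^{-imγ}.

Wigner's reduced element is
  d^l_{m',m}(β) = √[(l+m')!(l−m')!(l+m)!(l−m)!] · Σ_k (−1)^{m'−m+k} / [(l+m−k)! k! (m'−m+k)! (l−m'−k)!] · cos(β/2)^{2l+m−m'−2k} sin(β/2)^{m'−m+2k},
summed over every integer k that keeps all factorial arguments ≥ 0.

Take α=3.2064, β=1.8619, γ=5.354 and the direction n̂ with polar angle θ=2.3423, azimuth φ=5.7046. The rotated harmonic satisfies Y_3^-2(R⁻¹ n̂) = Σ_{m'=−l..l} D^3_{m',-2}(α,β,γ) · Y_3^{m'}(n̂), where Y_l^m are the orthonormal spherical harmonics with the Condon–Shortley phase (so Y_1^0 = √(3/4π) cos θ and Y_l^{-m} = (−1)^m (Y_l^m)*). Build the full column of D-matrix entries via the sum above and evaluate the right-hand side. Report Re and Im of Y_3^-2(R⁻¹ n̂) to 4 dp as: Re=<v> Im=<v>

Re=0.2966 Im=0.1014

Need the full column D^3_{m',-2} for m'=−3..3 at α=3.2064, β=1.8619, γ=5.354.
cos(β/2)=0.597072, sin(β/2)=0.802188
d^3_{-3,-2}: single k=1 term ⇒ +0.149103;  D = +0.013869+0.148456i
d^3_{-2,-2}: k∈[0..1] ⇒ +0.045307 -0.408911 = -0.363605;  D = +0.057196+0.359078i
d^3_{-1,-2}: k∈[0..1] ⇒ -0.192491 +0.694925 = +0.502435;  D = +0.111002+0.490019i
d^3_{0,-2}: k∈[0..1] ⇒ +0.447940 -0.808571 = -0.360631;  D = +0.102285+0.345821i
d^3_{1,-2}: k∈[0..1] ⇒ -0.694925 +0.627200 = -0.067725;  D = -0.023374-0.063564i
d^3_{2,-2}: k∈[0..1] ⇒ +0.738121 -0.266474 = +0.471646;  D = -0.191107-0.431194i
d^3_{3,-2}: single k=0 term ⇒ -0.485827;  D = -0.225205-0.430478i
Y_3^{m'}(θ=2.3423,φ=5.7046) and Σ D·Y over m':
  (+0.0139+0.1485i)·(-0.0252+0.1516i)  (+0.0572+0.3591i)·(-0.1472-0.3353i)  (+0.1110+0.4900i)·(+0.2775+0.1812i)  (+0.1023+0.3458i)·(+0.1482+0.0000i)  (-0.0234-0.0636i)·(-0.2775+0.1812i)  (-0.1911-0.4312i)·(-0.1472+0.3353i)  (-0.2252-0.4305i)·(+0.0252+0.1516i)
Y_3^-2(R⁻¹ n̂) = +0.296557+0.101433i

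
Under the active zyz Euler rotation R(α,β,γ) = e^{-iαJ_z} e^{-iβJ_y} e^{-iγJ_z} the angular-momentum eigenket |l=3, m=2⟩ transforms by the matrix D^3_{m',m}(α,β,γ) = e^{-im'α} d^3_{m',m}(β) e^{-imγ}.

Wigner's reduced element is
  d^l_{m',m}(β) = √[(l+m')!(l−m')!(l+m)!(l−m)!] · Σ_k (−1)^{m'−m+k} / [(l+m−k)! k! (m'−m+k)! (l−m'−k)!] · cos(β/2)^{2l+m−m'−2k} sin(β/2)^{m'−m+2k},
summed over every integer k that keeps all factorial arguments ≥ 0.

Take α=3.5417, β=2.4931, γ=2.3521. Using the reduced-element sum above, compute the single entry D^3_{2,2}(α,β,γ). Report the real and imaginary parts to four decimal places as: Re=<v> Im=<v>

Re=-0.0322 Im=-0.0318

Split into d^3_{2,2}(β=2.4931) × two z-phases.
Half-angle: c=0.318594, s=0.947891. N=√(120·1·120·1)=120.000000
The bounds max(0,m−m')=0 and min(l+m,l−m')=1 give 2 terms
  k=0: (−1)^0·120.0000/(120)·0.3186^6·0.9479^0 = +0.001046
  k=1: (−1)^1·120.0000/(24)·0.3186^4·0.9479^2 = -0.046285
d^3_{2,2}(2.4931) = +0.001046 -0.046285 = -0.045239
Phases: e^{-i·(2)·3.5417}=+0.696553-0.717506i, e^{-i·(2)·2.3521}=-0.008189+0.999966i ⇒ D=-0.032200-0.031776i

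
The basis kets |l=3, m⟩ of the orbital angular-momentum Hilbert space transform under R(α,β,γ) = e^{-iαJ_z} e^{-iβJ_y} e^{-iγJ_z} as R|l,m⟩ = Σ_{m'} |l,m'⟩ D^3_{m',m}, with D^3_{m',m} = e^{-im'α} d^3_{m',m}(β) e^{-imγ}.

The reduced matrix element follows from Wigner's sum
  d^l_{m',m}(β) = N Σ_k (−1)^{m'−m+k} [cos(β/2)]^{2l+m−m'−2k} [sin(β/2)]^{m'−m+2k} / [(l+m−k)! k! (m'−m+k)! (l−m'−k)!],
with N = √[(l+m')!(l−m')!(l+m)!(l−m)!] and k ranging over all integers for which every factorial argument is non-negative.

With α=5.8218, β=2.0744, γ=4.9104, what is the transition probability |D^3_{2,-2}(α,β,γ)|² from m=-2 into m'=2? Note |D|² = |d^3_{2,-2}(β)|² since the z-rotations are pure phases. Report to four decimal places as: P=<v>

Split into d^3_{2,-2}(β=2.0744) × two z-phases.
With c≡cos(β/2)=0.508633 and s≡sin(β/2)=0.860983, N=[120·1·1·120]^{1/2}=120.000000
k: max(0,(-2)−(2))=0 … min(3+(-2),3−(2))=1
  k=0: (−1)^4·120.0000/(24)·0.5086^2·0.8610^4 = +0.710818
  k=1: (−1)^5·120.0000/(120)·0.5086^0·0.8610^6 = -0.407351
d^3_{2,-2}(2.0744) = +0.710818 -0.407351 = +0.303467
|D^3_{2,-2}|² = |d^3_{2,-2}(β)|² = (+0.303467)² = 0.092092 (the z-rotation phases have unit modulus)

P=0.0921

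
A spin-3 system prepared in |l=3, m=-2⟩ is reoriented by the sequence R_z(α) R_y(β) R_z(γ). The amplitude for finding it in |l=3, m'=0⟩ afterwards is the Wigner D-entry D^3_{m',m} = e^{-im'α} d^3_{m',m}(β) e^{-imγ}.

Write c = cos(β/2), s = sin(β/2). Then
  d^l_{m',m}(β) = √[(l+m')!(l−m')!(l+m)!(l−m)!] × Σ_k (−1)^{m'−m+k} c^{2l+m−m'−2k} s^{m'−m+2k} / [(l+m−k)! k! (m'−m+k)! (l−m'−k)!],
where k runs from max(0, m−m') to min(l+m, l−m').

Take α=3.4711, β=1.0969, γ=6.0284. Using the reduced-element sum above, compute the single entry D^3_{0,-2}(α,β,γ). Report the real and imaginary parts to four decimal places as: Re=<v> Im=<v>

Split into d^3_{0,-2}(β=1.0969) × two z-phases.
Half-angle: c=0.853334, s=0.521365. N=√(6·6·1·120)=65.726707
Admissible k: 0..1 (factorial args all ≥0)
  k=0: (−1)^2·65.7267/(12)·0.8533^4·0.5214^2 = +0.789442
  k=1: (−1)^3·65.7267/(12)·0.8533^2·0.5214^4 = -0.294691
d^3_{0,-2}(1.0969) = +0.789442 -0.294691 = +0.494751
D = (+1.000000+0.000000i)·(+0.494751)·(+0.872954-0.487802i) = +0.431895-0.241341i

Re=0.4319 Im=-0.2413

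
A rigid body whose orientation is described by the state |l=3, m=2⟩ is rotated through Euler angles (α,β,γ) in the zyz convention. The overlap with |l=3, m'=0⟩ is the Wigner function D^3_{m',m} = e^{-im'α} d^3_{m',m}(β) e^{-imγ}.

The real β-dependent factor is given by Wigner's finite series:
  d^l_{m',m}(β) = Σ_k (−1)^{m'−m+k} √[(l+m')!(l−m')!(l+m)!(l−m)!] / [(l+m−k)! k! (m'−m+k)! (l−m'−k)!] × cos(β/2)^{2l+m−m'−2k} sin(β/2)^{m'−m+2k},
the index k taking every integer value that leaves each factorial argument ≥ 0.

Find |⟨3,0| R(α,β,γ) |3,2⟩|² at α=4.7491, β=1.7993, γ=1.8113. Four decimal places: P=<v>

D^3_{0,2}(4.7491,1.7993,1.8113) = e^{-i·0·4.7491}·d^3_{0,2}(1.7993)·e^{-i·2·1.8113}. Compute d first:
Half-angle: c=0.621884, s=0.783109. N=√(6·6·120·1)=65.726707
The bounds max(0,m−m')=2 and min(l+m,l−m')=3 give 2 terms
  k=2: (−1)^0·65.7267/(12)·0.6219^4·0.7831^2 = +0.502393
  k=3: (−1)^1·65.7267/(12)·0.6219^2·0.7831^4 = -0.796653
d^3_{0,2}(1.7993) = +0.502393 -0.796653 = -0.294260
|D^3_{0,2}|² = |d^3_{0,2}(β)|² = (-0.294260)² = 0.086589 (the z-rotation phases have unit modulus)

P=0.0866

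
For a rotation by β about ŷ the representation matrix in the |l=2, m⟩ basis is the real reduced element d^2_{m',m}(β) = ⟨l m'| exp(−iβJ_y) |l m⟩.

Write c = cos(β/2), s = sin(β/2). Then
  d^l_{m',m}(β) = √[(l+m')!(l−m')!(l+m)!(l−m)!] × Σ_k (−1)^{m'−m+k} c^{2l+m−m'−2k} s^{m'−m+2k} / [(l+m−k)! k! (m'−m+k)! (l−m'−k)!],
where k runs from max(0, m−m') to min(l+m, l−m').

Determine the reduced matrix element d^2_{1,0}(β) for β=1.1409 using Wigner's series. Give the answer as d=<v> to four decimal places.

d^2_{1,0}(β=1.1409) via Wigner's sum:
c=cos(1.1409/2)=0.841658, s=sin(1.1409/2)=0.540011; N=√[6·1·2·2]=4.898979
The bounds max(0,m−m')=0 and min(l+m,l−m')=1 give 2 terms
  k=0: (−1)^1·4.8990/(2)·0.8417^3·0.5400^1 = -0.788652
  k=1: (−1)^2·4.8990/(2)·0.8417^1·0.5400^3 = +0.324653
d^2_{1,0}(1.1409) = -0.788652 +0.324653 = -0.463999

d=-0.4640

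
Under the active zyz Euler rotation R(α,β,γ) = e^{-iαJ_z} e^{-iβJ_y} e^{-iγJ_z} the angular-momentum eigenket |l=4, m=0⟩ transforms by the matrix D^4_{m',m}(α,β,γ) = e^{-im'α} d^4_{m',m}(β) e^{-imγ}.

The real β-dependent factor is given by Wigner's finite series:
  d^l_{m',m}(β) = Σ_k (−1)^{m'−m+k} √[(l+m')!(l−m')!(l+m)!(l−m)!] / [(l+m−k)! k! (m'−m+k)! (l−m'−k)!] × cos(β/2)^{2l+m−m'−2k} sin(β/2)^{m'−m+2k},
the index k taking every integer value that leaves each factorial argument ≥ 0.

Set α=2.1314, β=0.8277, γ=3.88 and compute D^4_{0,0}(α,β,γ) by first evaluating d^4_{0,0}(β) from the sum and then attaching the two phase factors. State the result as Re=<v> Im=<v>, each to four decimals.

Re=-0.4248 Im=0.0000

D^4_{0,0}(2.1314,0.8277,3.88) = e^{-i·0·2.1314}·d^4_{0,0}(0.8277)·e^{-i·0·3.88}. Compute d first:
Half-angle: c=0.915579, s=0.402137. N=√(24·24·24·24)=576.000000
The bounds max(0,m−m')=0 and min(l+m,l−m')=4 give 5 terms
  k=0: (−1)^0·576.0000/(576)·0.9156^8·0.4021^0 = +0.493819
  k=1: (−1)^1·576.0000/(36)·0.9156^6·0.4021^2 = -1.524210
  k=2: (−1)^2·576.0000/(16)·0.9156^4·0.4021^4 = +0.661582
  k=3: (−1)^3·576.0000/(36)·0.9156^2·0.4021^6 = -0.056723
  k=4: (−1)^4·576.0000/(576)·0.9156^0·0.4021^8 = +0.000684
d^4_{0,0}(0.8277) = +0.493819 -1.524210 +0.661582 -0.056723 +0.000684 = -0.424847
Phases: e^{-i·(0)·2.1314}=+1.000000+0.000000i, e^{-i·(0)·3.88}=+1.000000+0.000000i ⇒ D=-0.424847+0.000000i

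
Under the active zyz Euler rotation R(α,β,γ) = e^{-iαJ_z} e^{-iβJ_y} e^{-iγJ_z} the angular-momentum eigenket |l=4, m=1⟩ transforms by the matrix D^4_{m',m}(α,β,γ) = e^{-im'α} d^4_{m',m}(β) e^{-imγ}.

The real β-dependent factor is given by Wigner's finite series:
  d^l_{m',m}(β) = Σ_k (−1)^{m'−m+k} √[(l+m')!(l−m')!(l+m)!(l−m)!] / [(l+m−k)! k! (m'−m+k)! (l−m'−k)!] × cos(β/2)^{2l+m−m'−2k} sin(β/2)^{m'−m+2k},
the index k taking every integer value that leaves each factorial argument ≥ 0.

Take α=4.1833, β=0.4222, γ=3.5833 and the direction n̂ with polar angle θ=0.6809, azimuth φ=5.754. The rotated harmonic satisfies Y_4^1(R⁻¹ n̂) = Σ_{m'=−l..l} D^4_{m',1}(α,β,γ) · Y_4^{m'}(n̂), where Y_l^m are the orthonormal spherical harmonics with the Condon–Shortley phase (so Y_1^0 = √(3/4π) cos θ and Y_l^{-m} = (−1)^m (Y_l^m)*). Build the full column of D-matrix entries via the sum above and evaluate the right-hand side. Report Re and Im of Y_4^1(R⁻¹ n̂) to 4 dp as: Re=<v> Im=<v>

Re=-0.0032 Im=0.1222

Need the full column D^4_{m',1} for m'=−4..4 at α=4.1833, β=0.4222, γ=3.5833.
cos(β/2)=0.977801, sin(β/2)=0.209536
d^4_{-4,1}: single k=5 term ⇒ +0.002826;  D = +0.002358+0.001557i
d^4_{-3,1}: k∈[4..5] ⇒ +0.023311 -0.000642 = +0.022668;  D = -0.020330+0.010027i
d^4_{-2,1}: k∈[3..5] ⇒ +0.116290 -0.008010 +0.000074 = +0.108353;  D = +0.007677-0.108081i
d^4_{-1,1}: k∈[2..5] ⇒ +0.383724 -0.052863 +0.001214 -0.000004 = +0.332070;  D = +0.274070+0.187501i
d^4_{0,1}: k∈[1..4] ⇒ +0.800804 -0.220644 +0.010132 -0.000078 = +0.590215;  D = -0.533568+0.252307i
d^4_{1,1}: k∈[0..3] ⇒ +0.835610 -0.575585 +0.052863 -0.000809 = +0.312079;  D = +0.027235-0.310888i
d^4_{2,1}: k∈[0..2] ⇒ -0.759709 +0.174434 -0.005340 = -0.590615;  D = -0.481897-0.341469i
d^4_{3,1}: k∈[0..1] ⇒ +0.304571 -0.023311 = +0.281261;  D = -0.256212+0.116030i
d^4_{4,1}: single k=0 term ⇒ -0.061535;  D = -0.006379+0.061203i
Y_4^{m'}(θ=0.6809,φ=5.754) and Σ D·Y over m':
  (+0.0024+0.0016i)·(-0.0361+0.0594i)  (-0.0203+0.0100i)·(-0.0041+0.2426i)  (+0.0077-0.1081i)·(+0.2097+0.3727i)  (+0.2741+0.1875i)·(+0.2449+0.1432i)  (-0.5336+0.2523i)·(-0.2491+0.0000i)  (+0.0272-0.3109i)·(-0.2449+0.1432i)  (-0.4819-0.3415i)·(+0.2097-0.3727i)  (-0.2562+0.1160i)·(+0.0041+0.2426i)  (-0.0064+0.0612i)·(-0.0361-0.0594i)
Y_4^1(R⁻¹ n̂) = -0.003238+0.122202i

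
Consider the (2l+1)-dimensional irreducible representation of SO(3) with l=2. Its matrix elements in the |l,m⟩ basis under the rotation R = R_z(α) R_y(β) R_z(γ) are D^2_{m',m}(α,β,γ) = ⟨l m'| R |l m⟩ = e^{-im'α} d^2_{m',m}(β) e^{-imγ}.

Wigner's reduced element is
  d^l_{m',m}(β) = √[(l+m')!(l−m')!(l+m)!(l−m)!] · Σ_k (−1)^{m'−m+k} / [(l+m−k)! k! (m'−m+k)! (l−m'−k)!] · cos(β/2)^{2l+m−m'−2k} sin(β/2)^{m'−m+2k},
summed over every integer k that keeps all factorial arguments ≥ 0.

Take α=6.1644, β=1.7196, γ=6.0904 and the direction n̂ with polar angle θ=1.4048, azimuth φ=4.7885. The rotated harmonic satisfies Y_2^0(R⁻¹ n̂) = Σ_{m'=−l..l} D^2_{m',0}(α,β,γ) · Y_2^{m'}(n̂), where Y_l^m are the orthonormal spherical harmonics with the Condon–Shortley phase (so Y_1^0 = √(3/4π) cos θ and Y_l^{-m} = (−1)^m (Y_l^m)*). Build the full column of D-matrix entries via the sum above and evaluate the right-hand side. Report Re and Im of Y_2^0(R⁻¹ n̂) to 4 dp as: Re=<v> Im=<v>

Need the full column D^2_{m',0} for m'=−2..2 at α=6.1644, β=1.7196, γ=6.0904.
cos(β/2)=0.652589, sin(β/2)=0.757712
d^2_{-2,0}: single k=2 term ⇒ +0.598913;  D = +0.582091-0.140949i
d^2_{-1,0}: k∈[1..2] ⇒ +0.515821 -0.695389 = -0.179568;  D = -0.178303+0.021280i
d^2_{0,0}: k∈[0..2] ⇒ +0.181367 -0.978020 +0.329622 = -0.467031;  D = -0.467031+0.000000i
d^2_{1,0}: k∈[0..1] ⇒ -0.515821 +0.695389 = +0.179568;  D = +0.178303+0.021280i
d^2_{2,0}: single k=0 term ⇒ +0.598913;  D = +0.582091+0.140949i
Y_2^{m'}(θ=1.4048,φ=4.7885) and Σ D·Y over m':
  (+0.5821-0.1409i)·(-0.3714+0.0570i)  (-0.1783+0.0213i)·(+0.0096+0.1255i)  (-0.4670+0.0000i)·(-0.2896+0.0000i)  (+0.1783+0.0213i)·(-0.0096+0.1255i)  (+0.5821+0.1409i)·(-0.3714-0.0570i)
Y_2^0(R⁻¹ n̂) = -0.289820+0.000000i

Re=-0.2898 Im=0.0000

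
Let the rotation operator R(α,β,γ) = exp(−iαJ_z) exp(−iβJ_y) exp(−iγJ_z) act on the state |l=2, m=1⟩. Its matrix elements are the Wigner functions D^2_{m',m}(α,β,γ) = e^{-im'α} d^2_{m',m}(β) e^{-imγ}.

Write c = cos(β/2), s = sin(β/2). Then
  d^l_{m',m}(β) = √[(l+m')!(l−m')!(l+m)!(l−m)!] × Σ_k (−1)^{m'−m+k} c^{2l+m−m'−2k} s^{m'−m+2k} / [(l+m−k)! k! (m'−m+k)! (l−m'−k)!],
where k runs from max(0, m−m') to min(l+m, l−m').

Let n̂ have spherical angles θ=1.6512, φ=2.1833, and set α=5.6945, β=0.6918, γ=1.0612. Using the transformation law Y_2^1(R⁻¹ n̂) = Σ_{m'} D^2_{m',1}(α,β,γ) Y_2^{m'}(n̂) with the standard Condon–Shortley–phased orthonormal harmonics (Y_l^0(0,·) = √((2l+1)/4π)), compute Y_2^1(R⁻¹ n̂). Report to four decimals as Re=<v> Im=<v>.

Need the full column D^2_{m',1} for m'=−2..2 at α=5.6945, β=0.6918, γ=1.0612.
cos(β/2)=0.940771, sin(β/2)=0.339044
d^2_{-2,1}: single k=3 term ⇒ +0.073330;  D = -0.045409-0.057579i
d^2_{-1,1}: k∈[2..3] ⇒ +0.305211 -0.013214 = +0.291997;  D = -0.023070-0.291084i
d^2_{0,1}: k∈[1..2] ⇒ +0.691484 -0.089810 = +0.601674;  D = +0.293512-0.525226i
d^2_{1,1}: k∈[0..1] ⇒ +0.783313 -0.305211 = +0.478102;  D = +0.425715-0.217597i
d^2_{2,1}: single k=0 term ⇒ -0.564595;  D = -0.560789-0.065442i
Y_2^{m'}(θ=1.6512,φ=2.1833) and Σ D·Y over m':
  (-0.0454-0.0576i)·(-0.1301+0.3611i)  (-0.0231-0.2911i)·(+0.0356+0.0506i)  (+0.2935-0.5252i)·(-0.3093+0.0000i)  (+0.4257-0.2176i)·(-0.0356+0.0506i)  (-0.5608-0.0654i)·(-0.1301-0.3611i)
Y_2^1(R⁻¹ n̂) = -0.004981+0.382298i

Re=-0.0050 Im=0.3823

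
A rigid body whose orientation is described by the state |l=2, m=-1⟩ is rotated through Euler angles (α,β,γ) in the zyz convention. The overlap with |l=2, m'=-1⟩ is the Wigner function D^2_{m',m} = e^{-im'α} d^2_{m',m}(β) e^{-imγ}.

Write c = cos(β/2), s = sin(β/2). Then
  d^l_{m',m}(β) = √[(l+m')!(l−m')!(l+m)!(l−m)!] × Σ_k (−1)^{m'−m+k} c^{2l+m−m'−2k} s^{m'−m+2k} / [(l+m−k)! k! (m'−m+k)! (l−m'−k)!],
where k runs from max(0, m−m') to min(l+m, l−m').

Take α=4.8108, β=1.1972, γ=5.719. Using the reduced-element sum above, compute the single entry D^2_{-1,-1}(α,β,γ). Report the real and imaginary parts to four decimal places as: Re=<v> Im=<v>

Split into d^2_{-1,-1}(β=1.1972) × two z-phases.
With c≡cos(β/2)=0.826125 and s≡sin(β/2)=0.563486, N=[1·6·1·6]^{1/2}=6.000000
k∈{0,1} keeps every argument non-negative
  k=0: (−1)^0·6.0000/(6)·0.8261^4·0.5635^0 = +0.465783
  k=1: (−1)^1·6.0000/(2)·0.8261^2·0.5635^2 = -0.650100
d^2_{-1,-1}(1.1972) = +0.465783 -0.650100 = -0.184317
D = (+0.098252-0.995162i)·(-0.184317)·(+0.845025-0.534728i) = +0.082779+0.164682i

Re=0.0828 Im=0.1647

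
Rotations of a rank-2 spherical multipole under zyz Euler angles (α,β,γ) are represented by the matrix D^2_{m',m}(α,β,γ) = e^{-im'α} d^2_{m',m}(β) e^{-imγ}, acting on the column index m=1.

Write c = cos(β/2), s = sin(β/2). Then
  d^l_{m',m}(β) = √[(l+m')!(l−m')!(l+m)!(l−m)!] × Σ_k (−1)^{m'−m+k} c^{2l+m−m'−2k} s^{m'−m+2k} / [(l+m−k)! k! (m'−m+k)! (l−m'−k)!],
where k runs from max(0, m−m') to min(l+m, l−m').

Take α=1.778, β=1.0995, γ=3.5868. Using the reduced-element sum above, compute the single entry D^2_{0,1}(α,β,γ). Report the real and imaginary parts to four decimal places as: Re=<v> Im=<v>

First d^2_{0,1}(β=1.0995), then the phase factors e^{-i(0)α} and e^{-i(1)γ}:
With c≡cos(β/2)=0.852655 and s≡sin(β/2)=0.522474, N=[2·2·6·1]^{1/2}=4.898979
k∈{1,2} keeps every argument non-negative
  k=1: (−1)^0·4.8990/(2)·0.8527^3·0.5225^1 = +0.793342
  k=2: (−1)^1·4.8990/(2)·0.8527^1·0.5225^3 = -0.297881
d^2_{0,1}(1.0995) = +0.793342 -0.297881 = +0.495461
Phases: e^{-i·(0)·1.778}=+1.000000+0.000000i, e^{-i·(1)·3.5868}=-0.902521+0.430645i ⇒ D=-0.447164+0.213368i

Re=-0.4472 Im=0.2134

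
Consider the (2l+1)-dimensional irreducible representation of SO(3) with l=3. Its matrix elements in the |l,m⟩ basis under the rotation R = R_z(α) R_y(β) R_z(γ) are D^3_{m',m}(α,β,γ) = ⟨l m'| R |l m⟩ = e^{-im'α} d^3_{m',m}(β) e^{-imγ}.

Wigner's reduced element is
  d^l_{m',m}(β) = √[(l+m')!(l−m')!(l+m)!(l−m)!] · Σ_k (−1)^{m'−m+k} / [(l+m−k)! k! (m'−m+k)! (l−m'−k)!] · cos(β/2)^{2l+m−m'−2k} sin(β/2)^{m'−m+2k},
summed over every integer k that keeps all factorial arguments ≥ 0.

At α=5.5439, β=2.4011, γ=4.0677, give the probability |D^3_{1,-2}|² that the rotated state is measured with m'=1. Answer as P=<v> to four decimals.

D^3_{1,-2}(5.5439,2.4011,4.0677) = e^{-i·1·5.5439}·d^3_{1,-2}(2.4011)·e^{-i·-2·4.0677}. Compute d first:
Half-angle: c=0.361845, s=0.932238. N=√(24·2·1·120)=75.894664
k: max(0,(-2)−(1))=0 … min(3+(-2),3−(1))=1
  k=0: (−1)^3·75.8947/(12)·0.3618^3·0.9322^3 = -0.242761
  k=1: (−1)^4·75.8947/(24)·0.3618^1·0.9322^5 = +0.805670
d^3_{1,-2}(2.4011) = -0.242761 +0.805670 = +0.562909
|D^3_{1,-2}|² = |d^3_{1,-2}(β)|² = (+0.562909)² = 0.316867 (the z-rotation phases have unit modulus)

P=0.3169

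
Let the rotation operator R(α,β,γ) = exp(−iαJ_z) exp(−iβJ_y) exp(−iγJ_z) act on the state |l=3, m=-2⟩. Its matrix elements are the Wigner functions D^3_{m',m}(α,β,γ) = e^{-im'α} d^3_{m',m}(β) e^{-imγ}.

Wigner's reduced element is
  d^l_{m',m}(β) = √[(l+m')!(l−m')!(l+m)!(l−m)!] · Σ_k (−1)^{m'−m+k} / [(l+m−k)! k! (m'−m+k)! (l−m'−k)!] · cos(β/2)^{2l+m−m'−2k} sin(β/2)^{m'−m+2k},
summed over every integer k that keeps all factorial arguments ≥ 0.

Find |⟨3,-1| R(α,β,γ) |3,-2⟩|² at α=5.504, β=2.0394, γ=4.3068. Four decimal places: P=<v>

First d^3_{-1,-2}(β=2.0394), then the phase factors e^{-i(-1)α} and e^{-i(-2)γ}:
With c≡cos(β/2)=0.523622 and s≡sin(β/2)=0.851951, N=[2·24·1·120]^{1/2}=75.894664
Admissible k: 0..1 (factorial args all ≥0)
  k=0: (−1)^1·75.8947/(24)·0.5236^5·0.8520^1 = -0.106048
  k=1: (−1)^2·75.8947/(12)·0.5236^3·0.8520^3 = +0.561470
d^3_{-1,-2}(2.0394) = -0.106048 +0.561470 = +0.455422
|D^3_{-1,-2}|² = |d^3_{-1,-2}(β)|² = (+0.455422)² = 0.207409 (the z-rotation phases have unit modulus)

P=0.2074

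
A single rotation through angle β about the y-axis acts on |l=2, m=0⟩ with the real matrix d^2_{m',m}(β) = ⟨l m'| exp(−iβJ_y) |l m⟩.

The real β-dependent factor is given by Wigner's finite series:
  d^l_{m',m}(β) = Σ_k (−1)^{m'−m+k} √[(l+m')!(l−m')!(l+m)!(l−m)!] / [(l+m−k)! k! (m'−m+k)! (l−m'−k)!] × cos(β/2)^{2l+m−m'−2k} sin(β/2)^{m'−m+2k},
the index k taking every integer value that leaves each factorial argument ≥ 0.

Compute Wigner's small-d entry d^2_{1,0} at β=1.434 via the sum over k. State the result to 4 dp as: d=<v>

d=-0.1655

d^2_{1,0}(β=1.434) via Wigner's sum:
With c≡cos(β/2)=0.753780 and s≡sin(β/2)=0.657126, N=[6·1·2·2]^{1/2}=4.898979
The bounds max(0,m−m')=0 and min(l+m,l−m')=1 give 2 terms
  k=0: (−1)^1·4.8990/(2)·0.7538^3·0.6571^1 = -0.689381
  k=1: (−1)^2·4.8990/(2)·0.7538^1·0.6571^3 = +0.523923
d^2_{1,0}(1.434) = -0.689381 +0.523923 = -0.165458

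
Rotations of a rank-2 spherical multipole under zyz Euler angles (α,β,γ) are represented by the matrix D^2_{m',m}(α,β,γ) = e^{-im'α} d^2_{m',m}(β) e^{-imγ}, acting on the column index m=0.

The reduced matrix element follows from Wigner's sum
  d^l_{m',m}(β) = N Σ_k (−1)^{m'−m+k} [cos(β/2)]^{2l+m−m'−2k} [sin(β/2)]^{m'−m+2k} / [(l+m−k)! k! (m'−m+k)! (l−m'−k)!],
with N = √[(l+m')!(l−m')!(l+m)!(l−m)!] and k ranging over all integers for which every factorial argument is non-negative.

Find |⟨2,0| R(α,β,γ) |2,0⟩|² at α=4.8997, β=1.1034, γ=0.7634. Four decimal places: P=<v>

P=0.0382

Split into d^2_{0,0}(β=1.1034) × two z-phases.
Half-angle: c=0.851635, s=0.524136. N=√(2·2·2·2)=4.000000
Admissible k: 0..2 (factorial args all ≥0)
  k=0: (−1)^0·4.0000/(4)·0.8516^4·0.5241^0 = +0.526034
  k=1: (−1)^1·4.0000/(1)·0.8516^2·0.5241^2 = -0.796993
  k=2: (−1)^2·4.0000/(4)·0.8516^0·0.5241^4 = +0.075470
d^2_{0,0}(1.1034) = +0.526034 -0.796993 +0.075470 = -0.195489
|D^2_{0,0}|² = |d^2_{0,0}(β)|² = (-0.195489)² = 0.038216 (the z-rotation phases have unit modulus)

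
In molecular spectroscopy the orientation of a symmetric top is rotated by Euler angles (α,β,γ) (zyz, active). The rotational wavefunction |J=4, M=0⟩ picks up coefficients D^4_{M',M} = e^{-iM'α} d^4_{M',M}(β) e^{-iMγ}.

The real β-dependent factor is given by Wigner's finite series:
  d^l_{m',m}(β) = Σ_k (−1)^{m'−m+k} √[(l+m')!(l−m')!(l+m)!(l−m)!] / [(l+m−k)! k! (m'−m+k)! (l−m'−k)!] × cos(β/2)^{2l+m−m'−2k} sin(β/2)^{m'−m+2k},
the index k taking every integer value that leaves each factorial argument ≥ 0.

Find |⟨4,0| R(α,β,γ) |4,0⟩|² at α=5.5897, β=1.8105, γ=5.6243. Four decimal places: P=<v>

P=0.0315

D^4_{0,0}(5.5897,1.8105,5.6243) = e^{-i·0·5.5897}·d^4_{0,0}(1.8105)·e^{-i·0·5.6243}. Compute d first:
c=cos(1.8105/2)=0.617489, s=sin(1.8105/2)=0.786580; N=√[24·24·24·24]=576.000000
k∈{0,1,2,3,4} keeps every argument non-negative
  k=0: (−1)^0·576.0000/(576)·0.6175^8·0.7866^0 = +0.021137
  k=1: (−1)^1·576.0000/(36)·0.6175^6·0.7866^2 = -0.548757
  k=2: (−1)^2·576.0000/(16)·0.6175^4·0.7866^4 = +2.003502
  k=3: (−1)^3·576.0000/(36)·0.6175^2·0.7866^6 = -1.444888
  k=4: (−1)^4·576.0000/(576)·0.6175^0·0.7866^8 = +0.146535
d^4_{0,0}(1.8105) = +0.021137 -0.548757 +2.003502 -1.444888 +0.146535 = +0.177528
|D^4_{0,0}|² = |d^4_{0,0}(β)|² = (+0.177528)² = 0.031516 (the z-rotation phases have unit modulus)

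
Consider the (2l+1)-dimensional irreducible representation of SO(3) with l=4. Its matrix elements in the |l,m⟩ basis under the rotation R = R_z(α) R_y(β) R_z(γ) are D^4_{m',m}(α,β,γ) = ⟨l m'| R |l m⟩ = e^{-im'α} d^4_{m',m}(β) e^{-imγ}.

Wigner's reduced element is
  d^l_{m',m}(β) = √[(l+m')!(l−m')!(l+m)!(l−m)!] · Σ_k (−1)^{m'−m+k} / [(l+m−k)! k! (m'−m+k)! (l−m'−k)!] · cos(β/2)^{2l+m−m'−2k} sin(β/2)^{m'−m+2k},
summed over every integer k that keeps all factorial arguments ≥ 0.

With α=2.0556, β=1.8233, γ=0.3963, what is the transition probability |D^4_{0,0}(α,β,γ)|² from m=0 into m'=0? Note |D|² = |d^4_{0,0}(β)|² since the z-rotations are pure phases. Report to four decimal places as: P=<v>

P=0.0250

First d^4_{0,0}(β=1.8233), then the phase factors e^{-i(0)α} and e^{-i(0)γ}:
With c≡cos(β/2)=0.612442 and s≡sin(β/2)=0.790515, N=[24·24·24·24]^{1/2}=576.000000
The bounds max(0,m−m')=0 and min(l+m,l−m')=4 give 5 terms
  k=0: (−1)^0·576.0000/(576)·0.6124^8·0.7905^0 = +0.019793
  k=1: (−1)^1·576.0000/(36)·0.6124^6·0.7905^2 = -0.527632
  k=2: (−1)^2·576.0000/(16)·0.6124^4·0.7905^4 = +1.977900
  k=3: (−1)^3·576.0000/(36)·0.6124^2·0.7905^6 = -1.464577
  k=4: (−1)^4·576.0000/(576)·0.6124^0·0.7905^8 = +0.152504
d^4_{0,0}(1.8233) = +0.019793 -0.527632 +1.977900 -1.464577 +0.152504 = +0.157989
|D^4_{0,0}|² = |d^4_{0,0}(β)|² = (+0.157989)² = 0.024960 (the z-rotation phases have unit modulus)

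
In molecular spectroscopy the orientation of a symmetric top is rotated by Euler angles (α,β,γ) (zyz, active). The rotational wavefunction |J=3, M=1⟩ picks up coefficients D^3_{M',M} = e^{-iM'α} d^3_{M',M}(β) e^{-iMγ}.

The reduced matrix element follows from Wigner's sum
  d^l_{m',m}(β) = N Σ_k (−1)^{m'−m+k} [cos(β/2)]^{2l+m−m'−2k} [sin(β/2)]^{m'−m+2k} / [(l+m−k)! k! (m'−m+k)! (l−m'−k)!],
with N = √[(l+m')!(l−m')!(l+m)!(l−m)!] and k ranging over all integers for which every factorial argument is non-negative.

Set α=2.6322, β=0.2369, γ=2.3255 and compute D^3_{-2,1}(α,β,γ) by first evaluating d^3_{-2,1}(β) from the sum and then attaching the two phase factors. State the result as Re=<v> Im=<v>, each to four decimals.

Re=-0.0099 Im=0.0020

D^3_{-2,1}(2.6322,0.2369,2.3255) = e^{-i·-2·2.6322}·d^3_{-2,1}(0.2369)·e^{-i·1·2.3255}. Compute d first:
With c≡cos(β/2)=0.992993 and s≡sin(β/2)=0.118173, N=[1·120·24·2]^{1/2}=75.894664
The bounds max(0,m−m')=3 and min(l+m,l−m')=4 give 2 terms
  k=3: (−1)^0·75.8947/(12)·0.9930^3·0.1182^3 = +0.010219
  k=4: (−1)^1·75.8947/(24)·0.9930^1·0.1182^5 = -0.000072
d^3_{-2,1}(0.2369) = +0.010219 -0.000072 = +0.010147
D = (+0.524401-0.851472i)·(+0.010147)·(-0.685073-0.728475i) = -0.009939+0.002043i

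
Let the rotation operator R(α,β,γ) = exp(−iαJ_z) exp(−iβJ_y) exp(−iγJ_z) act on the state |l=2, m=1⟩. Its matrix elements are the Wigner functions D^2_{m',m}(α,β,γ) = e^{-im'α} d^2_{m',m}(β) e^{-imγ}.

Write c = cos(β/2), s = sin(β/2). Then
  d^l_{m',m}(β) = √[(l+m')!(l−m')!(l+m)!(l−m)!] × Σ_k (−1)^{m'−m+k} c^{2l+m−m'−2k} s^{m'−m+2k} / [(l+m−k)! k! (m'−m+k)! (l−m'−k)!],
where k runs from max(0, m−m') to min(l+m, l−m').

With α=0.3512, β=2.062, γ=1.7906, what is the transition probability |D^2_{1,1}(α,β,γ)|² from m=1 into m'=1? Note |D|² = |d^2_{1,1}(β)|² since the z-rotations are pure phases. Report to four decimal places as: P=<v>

P=0.2635

D^2_{1,1}(0.3512,2.062,1.7906) = e^{-i·1·0.3512}·d^2_{1,1}(2.062)·e^{-i·1·1.7906}. Compute d first:
With c≡cos(β/2)=0.513961 and s≡sin(β/2)=0.857813, N=[6·1·6·1]^{1/2}=6.000000
Admissible k: 0..1 (factorial args all ≥0)
  k=0: (−1)^0·6.0000/(6)·0.5140^4·0.8578^0 = +0.069779
  k=1: (−1)^1·6.0000/(2)·0.5140^2·0.8578^2 = -0.583133
d^2_{1,1}(2.062) = +0.069779 -0.583133 = -0.513355
|D^2_{1,1}|² = |d^2_{1,1}(β)|² = (-0.513355)² = 0.263533 (the z-rotation phases have unit modulus)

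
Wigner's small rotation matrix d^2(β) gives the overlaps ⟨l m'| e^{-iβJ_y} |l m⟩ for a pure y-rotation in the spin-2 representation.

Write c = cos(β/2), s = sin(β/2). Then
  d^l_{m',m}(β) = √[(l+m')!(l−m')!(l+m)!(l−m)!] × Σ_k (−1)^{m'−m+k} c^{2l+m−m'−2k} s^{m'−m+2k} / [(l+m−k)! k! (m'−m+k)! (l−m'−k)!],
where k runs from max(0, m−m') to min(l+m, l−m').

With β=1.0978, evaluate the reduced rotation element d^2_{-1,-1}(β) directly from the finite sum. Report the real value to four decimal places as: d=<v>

d=-0.0647

d^2_{-1,-1}(β=1.0978) via Wigner's sum:
c=cos(1.0978/2)=0.853099, s=sin(1.0978/2)=0.521749; N=√[1·6·1·6]=6.000000
k∈{0,1} keeps every argument non-negative
  k=0: (−1)^0·6.0000/(6)·0.8531^4·0.5217^0 = +0.529661
  k=1: (−1)^1·6.0000/(2)·0.8531^2·0.5217^2 = -0.594352
d^2_{-1,-1}(1.0978) = +0.529661 -0.594352 = -0.064691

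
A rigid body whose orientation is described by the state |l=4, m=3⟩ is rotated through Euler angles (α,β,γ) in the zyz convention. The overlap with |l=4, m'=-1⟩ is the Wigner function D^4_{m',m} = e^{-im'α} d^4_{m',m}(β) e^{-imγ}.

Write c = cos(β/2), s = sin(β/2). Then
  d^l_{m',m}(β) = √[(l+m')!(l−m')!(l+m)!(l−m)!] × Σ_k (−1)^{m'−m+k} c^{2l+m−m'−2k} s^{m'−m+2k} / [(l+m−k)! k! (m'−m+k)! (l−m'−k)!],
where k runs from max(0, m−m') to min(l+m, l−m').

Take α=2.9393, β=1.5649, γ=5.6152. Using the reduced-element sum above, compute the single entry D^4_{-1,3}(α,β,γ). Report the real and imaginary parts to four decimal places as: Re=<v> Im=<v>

Re=0.0770 Im=-0.3276

D^4_{-1,3}(2.9393,1.5649,5.6152) = e^{-i·-1·2.9393}·d^4_{-1,3}(1.5649)·e^{-i·3·5.6152}. Compute d first:
c=cos(1.5649/2)=0.709188, s=sin(1.5649/2)=0.705019; N=√[6·120·5040·1]=1904.940944
Admissible k: 4..5 (factorial args all ≥0)
  k=4: (−1)^0·1904.9409/(144)·0.7092^4·0.7050^4 = +0.826740
  k=5: (−1)^1·1904.9409/(240)·0.7092^2·0.7050^6 = -0.490229
d^4_{-1,3}(1.5649) = +0.826740 -0.490229 = +0.336511
D = (-0.979609+0.200916i)·(+0.336511)·(-0.419741+0.907644i) = +0.077001-0.327583i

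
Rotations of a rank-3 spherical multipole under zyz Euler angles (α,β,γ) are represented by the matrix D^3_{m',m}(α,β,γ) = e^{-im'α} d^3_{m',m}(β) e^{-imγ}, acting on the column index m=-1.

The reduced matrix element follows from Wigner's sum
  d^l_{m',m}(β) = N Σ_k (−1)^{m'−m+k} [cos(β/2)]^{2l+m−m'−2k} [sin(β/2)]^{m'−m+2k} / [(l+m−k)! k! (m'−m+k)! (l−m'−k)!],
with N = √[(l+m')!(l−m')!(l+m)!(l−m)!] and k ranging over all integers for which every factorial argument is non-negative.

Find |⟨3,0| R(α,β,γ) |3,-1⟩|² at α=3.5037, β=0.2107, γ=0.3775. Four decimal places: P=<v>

P=0.1173

First d^3_{0,-1}(β=0.2107), then the phase factors e^{-i(0)α} and e^{-i(-1)γ}:
Half-angle: c=0.994456, s=0.105155. N=√(6·6·2·24)=41.569219
k: max(0,(-1)−(0))=0 … min(3+(-1),3−(0))=2
  k=0: (−1)^1·41.5692/(12)·0.9945^5·0.1052^1 = -0.354282
  k=1: (−1)^2·41.5692/(4)·0.9945^3·0.1052^3 = +0.011884
  k=2: (−1)^3·41.5692/(12)·0.9945^1·0.1052^5 = -0.000044
d^3_{0,-1}(0.2107) = -0.354282 +0.011884 -0.000044 = -0.342442
|D^3_{0,-1}|² = |d^3_{0,-1}(β)|² = (-0.342442)² = 0.117267 (the z-rotation phases have unit modulus)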